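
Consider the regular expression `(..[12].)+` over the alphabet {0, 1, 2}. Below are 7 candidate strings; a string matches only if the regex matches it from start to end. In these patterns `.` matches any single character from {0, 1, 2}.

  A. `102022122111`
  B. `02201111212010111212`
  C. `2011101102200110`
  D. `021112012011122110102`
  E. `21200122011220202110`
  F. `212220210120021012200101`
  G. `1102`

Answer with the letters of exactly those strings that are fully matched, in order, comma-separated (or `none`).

A, B, C, E

A → match
B → match
C → match
D → no match
E → match
F → no match
G → no match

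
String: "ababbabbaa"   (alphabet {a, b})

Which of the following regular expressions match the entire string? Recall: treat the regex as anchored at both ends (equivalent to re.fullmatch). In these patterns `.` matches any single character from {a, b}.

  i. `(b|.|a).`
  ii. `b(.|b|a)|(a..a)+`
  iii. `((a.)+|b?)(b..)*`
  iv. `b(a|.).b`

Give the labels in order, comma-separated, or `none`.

i → no match
ii → no match
iii → match
iv → no match — must start with "b"

iii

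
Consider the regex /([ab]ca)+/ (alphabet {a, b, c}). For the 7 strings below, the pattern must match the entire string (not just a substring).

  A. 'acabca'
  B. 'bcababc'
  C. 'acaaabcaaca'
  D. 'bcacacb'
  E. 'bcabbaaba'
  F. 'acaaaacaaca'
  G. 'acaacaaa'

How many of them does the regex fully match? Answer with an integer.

A → match
B → no match — must end with 'ca'
C → no match
D → no match — must end with 'ca'
E → no match — must end with 'ca'
F → no match
G → no match — must end with 'ca'
Total matched: 1

1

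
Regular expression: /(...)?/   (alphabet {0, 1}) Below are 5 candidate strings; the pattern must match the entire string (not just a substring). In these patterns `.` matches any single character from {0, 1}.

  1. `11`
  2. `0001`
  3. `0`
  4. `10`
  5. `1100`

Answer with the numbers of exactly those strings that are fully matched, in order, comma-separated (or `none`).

none

1 → no match
2 → no match
3 → no match
4 → no match
5 → no match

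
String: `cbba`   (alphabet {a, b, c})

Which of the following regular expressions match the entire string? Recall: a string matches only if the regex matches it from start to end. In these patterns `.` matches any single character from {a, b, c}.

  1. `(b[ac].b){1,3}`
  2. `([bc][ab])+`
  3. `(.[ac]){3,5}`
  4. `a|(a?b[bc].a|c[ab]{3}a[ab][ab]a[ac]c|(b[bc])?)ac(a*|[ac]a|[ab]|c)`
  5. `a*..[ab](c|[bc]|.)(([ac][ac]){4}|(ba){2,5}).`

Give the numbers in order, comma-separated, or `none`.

2

1 → no match — must start with `b`
2 → match
3 → no match
4 → no match
5 → no match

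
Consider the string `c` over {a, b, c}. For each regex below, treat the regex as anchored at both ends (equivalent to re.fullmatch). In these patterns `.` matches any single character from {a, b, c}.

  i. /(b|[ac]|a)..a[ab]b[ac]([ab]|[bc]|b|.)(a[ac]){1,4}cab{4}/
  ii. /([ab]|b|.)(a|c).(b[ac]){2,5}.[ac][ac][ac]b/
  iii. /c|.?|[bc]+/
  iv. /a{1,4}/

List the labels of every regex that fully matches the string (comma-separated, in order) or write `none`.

i → no match — must end with `b`
ii → no match — must end with `b`
iii → match
iv → no match — must start with `a`

iii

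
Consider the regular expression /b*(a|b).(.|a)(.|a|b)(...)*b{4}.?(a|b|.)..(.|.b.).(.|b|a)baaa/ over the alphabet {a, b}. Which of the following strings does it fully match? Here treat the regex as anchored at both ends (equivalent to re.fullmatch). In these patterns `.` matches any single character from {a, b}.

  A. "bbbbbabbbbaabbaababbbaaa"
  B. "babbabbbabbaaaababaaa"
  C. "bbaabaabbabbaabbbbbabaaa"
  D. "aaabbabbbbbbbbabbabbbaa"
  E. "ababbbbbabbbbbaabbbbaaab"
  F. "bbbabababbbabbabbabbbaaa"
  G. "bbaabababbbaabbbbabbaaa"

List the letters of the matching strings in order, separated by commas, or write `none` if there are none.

none

A → no match
B → no match
C → no match
D → no match — must end with "baaa"
E → no match — must end with "baaa"
F → no match
G → no match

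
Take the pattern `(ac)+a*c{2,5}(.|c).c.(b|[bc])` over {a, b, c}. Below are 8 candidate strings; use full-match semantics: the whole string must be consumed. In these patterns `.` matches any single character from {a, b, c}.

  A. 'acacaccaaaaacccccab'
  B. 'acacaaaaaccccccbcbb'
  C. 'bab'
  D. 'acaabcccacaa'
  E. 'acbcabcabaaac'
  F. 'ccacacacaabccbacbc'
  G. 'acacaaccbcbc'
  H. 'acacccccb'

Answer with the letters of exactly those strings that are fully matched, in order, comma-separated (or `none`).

A → no match
B → match
C → no match — must start with 'ac'
D → no match
E → no match
F → no match — must start with 'ac'
G → no match
H → no match

B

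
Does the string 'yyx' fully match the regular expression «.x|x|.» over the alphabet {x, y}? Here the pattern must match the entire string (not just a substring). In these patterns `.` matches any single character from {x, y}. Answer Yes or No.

No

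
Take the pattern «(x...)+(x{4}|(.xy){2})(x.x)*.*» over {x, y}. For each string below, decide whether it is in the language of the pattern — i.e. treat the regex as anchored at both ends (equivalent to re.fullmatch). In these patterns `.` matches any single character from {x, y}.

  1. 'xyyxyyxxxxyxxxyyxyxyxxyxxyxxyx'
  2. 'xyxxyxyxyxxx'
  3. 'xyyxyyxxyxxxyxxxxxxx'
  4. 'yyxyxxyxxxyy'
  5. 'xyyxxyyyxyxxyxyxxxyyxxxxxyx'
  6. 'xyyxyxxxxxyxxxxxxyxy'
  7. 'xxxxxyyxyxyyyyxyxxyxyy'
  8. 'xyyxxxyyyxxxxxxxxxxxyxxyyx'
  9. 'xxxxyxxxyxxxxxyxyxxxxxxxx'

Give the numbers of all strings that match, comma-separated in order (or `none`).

none

1 → no match
2 → no match
3 → no match
4 → no match — must start with 'x'
5 → no match
6 → no match
7 → no match
8 → no match
9 → no match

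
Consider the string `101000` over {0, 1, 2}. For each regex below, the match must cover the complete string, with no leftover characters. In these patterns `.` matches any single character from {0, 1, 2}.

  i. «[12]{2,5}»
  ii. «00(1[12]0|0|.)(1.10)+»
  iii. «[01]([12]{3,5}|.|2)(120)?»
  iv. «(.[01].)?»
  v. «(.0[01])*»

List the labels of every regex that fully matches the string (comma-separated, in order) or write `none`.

i → no match
ii → no match — must start with `00`
iii → no match
iv → no match
v → match

v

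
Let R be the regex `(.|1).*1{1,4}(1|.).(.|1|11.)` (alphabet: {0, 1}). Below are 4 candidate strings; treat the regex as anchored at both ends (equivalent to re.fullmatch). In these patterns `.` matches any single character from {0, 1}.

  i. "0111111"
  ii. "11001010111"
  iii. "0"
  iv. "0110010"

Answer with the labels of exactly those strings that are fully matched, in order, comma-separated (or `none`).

i

i → match
ii → no match
iii → no match
iv → no match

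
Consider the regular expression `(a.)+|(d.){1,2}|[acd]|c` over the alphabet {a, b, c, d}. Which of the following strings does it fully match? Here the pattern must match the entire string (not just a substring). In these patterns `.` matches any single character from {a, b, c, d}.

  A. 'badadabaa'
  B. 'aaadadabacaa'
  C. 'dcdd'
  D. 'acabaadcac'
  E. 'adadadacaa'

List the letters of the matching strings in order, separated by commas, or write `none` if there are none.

B, C, E

A → no match
B → match
C → match
D → no match
E → match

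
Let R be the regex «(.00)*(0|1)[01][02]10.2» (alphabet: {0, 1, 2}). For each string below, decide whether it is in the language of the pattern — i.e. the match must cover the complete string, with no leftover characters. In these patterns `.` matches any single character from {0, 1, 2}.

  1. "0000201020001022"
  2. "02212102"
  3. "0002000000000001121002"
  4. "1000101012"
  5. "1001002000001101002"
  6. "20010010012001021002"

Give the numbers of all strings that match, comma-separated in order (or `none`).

1 → no match
2 → no match
3 → match
4 → match
5 → match
6 → no match

3, 4, 5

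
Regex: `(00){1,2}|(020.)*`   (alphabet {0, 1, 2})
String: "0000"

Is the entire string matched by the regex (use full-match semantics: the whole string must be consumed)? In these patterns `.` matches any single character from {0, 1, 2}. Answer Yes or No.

Yes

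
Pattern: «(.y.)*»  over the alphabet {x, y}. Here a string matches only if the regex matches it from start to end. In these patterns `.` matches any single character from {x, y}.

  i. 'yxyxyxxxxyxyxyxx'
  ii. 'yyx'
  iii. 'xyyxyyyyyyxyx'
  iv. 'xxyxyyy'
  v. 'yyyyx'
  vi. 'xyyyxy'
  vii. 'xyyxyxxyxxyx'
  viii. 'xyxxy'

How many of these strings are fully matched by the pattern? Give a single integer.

2

i → no match
ii → match
iii → no match
iv → no match
v → no match
vi → no match
vii → match
viii → no match
Total matched: 2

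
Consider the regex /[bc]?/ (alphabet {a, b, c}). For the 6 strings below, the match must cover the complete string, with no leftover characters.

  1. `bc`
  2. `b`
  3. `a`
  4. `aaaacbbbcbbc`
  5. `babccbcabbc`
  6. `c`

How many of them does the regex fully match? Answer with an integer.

1 → no match
2 → match
3 → no match
4 → no match
5 → no match
6 → match
Total matched: 2

2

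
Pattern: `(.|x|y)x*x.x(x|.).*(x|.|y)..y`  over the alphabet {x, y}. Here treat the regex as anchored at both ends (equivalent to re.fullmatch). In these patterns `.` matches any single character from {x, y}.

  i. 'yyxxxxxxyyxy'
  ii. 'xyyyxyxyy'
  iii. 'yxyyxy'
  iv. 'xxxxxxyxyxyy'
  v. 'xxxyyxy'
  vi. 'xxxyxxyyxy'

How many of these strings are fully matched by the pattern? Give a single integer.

2

i → no match
ii → no match
iii → no match
iv → match
v → no match
vi → match
Total matched: 2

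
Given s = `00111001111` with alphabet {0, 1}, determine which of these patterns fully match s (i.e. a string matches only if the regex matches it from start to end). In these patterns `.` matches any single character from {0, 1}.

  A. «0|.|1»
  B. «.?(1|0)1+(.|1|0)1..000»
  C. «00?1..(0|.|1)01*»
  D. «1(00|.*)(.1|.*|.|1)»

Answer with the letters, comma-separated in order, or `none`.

C

A → no match
B → no match — must end with `000`
C → match
D → no match — must start with `1`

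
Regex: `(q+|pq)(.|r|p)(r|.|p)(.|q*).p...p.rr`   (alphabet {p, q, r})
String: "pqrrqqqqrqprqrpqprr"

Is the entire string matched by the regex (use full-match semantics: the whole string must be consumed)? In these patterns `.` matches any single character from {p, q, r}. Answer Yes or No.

No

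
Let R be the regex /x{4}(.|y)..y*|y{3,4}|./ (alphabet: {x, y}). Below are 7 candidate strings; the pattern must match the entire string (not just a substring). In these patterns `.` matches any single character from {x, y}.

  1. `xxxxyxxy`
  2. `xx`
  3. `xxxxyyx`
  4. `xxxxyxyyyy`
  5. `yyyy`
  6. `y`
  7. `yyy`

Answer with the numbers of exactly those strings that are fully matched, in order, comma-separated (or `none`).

1. `xxxxyxxy` → match
2. `xx` → no match
3. `xxxxyyx` → match
4. `xxxxyxyyyy` → match
5. `yyyy` → match
6. `y` → match
7. `yyy` → match

1, 3, 4, 5, 6, 7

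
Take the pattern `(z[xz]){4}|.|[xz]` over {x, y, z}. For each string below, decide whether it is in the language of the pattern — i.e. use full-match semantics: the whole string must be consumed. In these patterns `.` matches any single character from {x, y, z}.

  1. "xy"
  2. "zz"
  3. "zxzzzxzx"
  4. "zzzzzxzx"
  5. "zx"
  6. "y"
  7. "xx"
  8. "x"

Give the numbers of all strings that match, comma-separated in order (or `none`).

3, 4, 6, 8

1 → no match
2 → no match
3 → match
4 → match
5 → no match
6 → match
7 → no match
8 → match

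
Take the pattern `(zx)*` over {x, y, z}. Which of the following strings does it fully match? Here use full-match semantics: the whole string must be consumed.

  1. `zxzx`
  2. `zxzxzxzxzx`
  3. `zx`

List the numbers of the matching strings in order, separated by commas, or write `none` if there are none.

1, 2, 3

1 → match
2 → match
3 → match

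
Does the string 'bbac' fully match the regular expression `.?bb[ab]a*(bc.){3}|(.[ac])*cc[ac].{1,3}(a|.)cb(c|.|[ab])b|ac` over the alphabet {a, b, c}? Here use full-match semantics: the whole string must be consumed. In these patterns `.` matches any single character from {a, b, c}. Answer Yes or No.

No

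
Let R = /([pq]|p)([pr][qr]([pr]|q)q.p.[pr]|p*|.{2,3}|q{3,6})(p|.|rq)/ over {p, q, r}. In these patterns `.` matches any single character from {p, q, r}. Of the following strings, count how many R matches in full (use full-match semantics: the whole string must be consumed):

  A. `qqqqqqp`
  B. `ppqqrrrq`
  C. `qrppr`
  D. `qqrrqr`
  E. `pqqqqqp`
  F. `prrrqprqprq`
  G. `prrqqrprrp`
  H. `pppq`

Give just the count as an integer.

A → match
B → no match
C → match
D → no match
E → match
F → no match
G → match
H → match
Total matched: 5

5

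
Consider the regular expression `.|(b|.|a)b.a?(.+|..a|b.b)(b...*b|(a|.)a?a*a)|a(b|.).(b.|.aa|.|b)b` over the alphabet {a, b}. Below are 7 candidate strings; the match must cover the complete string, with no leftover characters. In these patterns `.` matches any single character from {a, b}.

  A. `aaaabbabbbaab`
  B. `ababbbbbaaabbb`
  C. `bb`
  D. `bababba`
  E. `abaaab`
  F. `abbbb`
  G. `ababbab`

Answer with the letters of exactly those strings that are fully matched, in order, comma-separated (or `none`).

A → no match
B → match
C. `bb` → no match
D. `bababba` → no match
E. `abaaab` → no match
F. `abbbb` → match
G. `ababbab` → no match

B, F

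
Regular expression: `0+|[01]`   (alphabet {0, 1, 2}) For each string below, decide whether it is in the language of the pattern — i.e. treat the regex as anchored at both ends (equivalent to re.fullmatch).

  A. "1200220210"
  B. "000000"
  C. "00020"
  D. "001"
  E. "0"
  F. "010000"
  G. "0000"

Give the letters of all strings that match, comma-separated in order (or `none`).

B, E, G

A → no match
B → match
C → no match
D → no match
E → match
F → no match
G → match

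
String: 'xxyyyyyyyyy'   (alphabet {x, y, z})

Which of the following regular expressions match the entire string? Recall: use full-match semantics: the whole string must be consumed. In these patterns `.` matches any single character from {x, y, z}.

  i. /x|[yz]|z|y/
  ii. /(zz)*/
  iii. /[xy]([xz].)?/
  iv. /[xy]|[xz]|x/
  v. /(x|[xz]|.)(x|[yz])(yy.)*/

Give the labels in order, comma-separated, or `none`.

v

i → no match
ii → no match
iii → no match
iv → no match
v → match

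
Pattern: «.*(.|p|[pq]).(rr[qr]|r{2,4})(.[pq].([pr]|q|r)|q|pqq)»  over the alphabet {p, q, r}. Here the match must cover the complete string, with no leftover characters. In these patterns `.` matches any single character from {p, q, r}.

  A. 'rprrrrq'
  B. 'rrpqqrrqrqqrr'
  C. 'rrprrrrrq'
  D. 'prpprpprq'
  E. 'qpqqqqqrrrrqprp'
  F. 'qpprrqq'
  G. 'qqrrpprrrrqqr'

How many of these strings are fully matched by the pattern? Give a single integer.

A. 'rprrrrq' → match
B → no match
C. 'rrprrrrrq' → match
D. 'prpprpprq' → no match
E → match
F. 'qpprrqq' → match
G → match
Total matched: 5

5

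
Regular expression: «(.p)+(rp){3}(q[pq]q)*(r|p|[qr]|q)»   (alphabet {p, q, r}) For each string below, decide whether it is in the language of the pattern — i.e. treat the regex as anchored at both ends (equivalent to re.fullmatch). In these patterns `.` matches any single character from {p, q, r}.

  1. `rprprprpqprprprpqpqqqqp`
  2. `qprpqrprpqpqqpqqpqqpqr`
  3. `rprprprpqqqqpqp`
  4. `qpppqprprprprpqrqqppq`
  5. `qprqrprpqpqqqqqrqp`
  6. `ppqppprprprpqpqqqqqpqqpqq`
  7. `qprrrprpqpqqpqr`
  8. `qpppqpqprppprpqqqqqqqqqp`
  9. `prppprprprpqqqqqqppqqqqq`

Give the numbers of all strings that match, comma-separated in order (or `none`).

1 → match
2 → no match
3 → match
4 → no match
5 → no match
6 → match
7 → no match
8 → no match
9 → no match

1, 3, 6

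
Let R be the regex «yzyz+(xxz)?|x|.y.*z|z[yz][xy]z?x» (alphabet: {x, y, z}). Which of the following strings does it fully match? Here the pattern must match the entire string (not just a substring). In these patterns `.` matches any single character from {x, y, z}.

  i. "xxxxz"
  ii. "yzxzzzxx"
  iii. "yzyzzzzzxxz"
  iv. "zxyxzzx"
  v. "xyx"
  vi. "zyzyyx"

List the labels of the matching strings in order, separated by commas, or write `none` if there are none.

i → no match
ii → no match
iii → match
iv → no match
v → no match
vi → no match

iii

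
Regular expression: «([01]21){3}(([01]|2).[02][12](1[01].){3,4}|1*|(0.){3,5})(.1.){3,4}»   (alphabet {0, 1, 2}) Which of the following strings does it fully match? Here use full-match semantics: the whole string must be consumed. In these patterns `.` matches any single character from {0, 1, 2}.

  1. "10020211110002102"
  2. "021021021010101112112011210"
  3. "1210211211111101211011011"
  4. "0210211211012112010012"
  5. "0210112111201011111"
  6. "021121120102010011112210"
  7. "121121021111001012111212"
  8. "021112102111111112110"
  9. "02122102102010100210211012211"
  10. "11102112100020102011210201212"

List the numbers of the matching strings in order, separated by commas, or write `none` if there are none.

2, 4

1 → no match
2 → match
3 → no match
4 → match
5 → no match
6 → no match
7 → no match
8 → no match
9 → no match
10 → no match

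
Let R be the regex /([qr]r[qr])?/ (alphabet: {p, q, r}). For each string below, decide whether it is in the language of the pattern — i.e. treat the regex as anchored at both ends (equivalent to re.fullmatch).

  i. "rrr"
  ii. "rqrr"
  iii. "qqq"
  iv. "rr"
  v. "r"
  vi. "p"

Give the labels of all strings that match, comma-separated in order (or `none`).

i. "rrr" → match
ii. "rqrr" → no match
iii. "qqq" → no match
iv. "rr" → no match
v. "r" → no match
vi. "p" → no match

i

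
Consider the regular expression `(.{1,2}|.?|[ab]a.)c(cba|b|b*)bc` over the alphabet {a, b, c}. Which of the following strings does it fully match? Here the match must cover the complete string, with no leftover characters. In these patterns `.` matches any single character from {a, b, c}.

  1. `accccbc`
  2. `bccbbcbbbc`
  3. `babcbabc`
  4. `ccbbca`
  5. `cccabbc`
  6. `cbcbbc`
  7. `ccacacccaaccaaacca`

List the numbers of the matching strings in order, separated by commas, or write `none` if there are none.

1 → no match
2 → no match
3 → no match
4 → no match — must end with `bc`
5 → no match
6 → match
7 → no match — must end with `bc`

6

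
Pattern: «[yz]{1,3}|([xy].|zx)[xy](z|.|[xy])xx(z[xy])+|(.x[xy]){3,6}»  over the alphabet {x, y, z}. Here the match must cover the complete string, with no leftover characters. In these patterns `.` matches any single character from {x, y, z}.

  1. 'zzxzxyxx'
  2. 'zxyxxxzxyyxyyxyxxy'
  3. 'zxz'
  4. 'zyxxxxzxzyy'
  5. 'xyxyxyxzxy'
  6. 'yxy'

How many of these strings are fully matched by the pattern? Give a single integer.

1. 'zzxzxyxx' → no match
2 → match
3. 'zxz' → no match
4. 'zyxxxxzxzyy' → no match
5. 'xyxyxyxzxy' → no match
6. 'yxy' → no match
Total matched: 1

1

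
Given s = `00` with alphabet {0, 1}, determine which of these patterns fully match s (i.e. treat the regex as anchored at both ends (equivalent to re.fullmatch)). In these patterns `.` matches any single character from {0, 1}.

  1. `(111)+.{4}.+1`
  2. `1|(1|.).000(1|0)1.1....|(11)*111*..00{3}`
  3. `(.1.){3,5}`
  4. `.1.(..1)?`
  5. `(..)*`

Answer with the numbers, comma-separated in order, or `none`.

5

1 → no match — must start with `111`
2 → no match
3 → no match
4 → no match
5 → match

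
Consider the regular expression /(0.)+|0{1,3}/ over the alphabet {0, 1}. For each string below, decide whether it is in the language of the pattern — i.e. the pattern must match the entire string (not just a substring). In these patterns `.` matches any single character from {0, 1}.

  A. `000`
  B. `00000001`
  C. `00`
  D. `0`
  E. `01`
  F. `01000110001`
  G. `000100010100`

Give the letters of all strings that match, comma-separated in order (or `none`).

A → match
B → match
C → match
D → match
E → match
F → no match
G → match

A, B, C, D, E, G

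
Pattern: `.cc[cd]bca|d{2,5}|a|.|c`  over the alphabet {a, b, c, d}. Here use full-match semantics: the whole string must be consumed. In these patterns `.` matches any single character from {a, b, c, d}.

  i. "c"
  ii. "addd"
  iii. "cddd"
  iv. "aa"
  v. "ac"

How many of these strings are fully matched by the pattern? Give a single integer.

i. "c" → match
ii. "addd" → no match
iii. "cddd" → no match
iv. "aa" → no match
v. "ac" → no match
Total matched: 1

1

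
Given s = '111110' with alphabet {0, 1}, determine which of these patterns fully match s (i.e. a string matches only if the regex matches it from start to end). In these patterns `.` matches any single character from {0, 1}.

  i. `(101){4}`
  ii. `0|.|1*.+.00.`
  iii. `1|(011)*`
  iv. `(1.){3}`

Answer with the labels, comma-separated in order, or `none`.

i → no match — must start with '101'
ii → no match
iii → no match
iv → match

iv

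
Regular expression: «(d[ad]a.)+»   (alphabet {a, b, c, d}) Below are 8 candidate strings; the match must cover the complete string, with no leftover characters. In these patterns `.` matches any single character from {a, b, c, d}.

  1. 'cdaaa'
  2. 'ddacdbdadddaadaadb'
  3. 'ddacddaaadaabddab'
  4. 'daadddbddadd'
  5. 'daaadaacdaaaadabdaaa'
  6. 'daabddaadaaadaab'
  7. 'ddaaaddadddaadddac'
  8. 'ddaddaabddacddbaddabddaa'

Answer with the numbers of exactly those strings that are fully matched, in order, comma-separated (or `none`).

1 → no match — must start with 'd'
2 → no match
3 → no match
4 → no match
5 → no match
6 → match
7 → no match
8 → no match

6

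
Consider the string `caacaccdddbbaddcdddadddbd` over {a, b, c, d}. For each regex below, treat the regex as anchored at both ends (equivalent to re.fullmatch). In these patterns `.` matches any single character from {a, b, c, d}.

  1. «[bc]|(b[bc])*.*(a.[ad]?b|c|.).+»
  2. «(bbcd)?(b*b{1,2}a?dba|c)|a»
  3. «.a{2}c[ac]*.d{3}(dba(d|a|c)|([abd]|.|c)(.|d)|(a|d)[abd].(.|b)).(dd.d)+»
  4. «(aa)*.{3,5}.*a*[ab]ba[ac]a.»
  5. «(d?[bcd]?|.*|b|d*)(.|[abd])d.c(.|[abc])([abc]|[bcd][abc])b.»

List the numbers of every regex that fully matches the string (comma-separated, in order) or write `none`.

1, 3

1 → match
2 → no match
3 → match
4 → no match
5 → no match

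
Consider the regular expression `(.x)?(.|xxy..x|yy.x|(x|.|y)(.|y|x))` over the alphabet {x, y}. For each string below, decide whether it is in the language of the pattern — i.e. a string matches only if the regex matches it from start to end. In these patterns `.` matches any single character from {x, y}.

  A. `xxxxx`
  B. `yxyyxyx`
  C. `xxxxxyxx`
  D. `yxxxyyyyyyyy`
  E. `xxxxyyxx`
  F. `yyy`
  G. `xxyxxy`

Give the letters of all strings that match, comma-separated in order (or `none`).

E

A → no match
B → no match
C → no match
D → no match
E → match
F → no match
G → no match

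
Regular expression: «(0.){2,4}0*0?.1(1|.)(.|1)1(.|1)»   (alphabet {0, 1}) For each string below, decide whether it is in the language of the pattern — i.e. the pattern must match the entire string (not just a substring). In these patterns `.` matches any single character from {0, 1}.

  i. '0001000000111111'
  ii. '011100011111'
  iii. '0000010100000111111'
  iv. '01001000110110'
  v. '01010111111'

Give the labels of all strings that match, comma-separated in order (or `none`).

i, iii, v

i → match
ii → no match
iii → match
iv → no match
v → match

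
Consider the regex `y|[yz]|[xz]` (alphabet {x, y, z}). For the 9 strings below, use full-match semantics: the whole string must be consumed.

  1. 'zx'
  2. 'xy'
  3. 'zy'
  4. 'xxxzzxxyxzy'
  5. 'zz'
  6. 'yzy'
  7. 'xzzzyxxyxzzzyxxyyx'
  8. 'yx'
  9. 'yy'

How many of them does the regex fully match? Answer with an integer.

0

1 → no match
2 → no match
3 → no match
4 → no match
5 → no match
6 → no match
7 → no match
8 → no match
9 → no match
Total matched: 0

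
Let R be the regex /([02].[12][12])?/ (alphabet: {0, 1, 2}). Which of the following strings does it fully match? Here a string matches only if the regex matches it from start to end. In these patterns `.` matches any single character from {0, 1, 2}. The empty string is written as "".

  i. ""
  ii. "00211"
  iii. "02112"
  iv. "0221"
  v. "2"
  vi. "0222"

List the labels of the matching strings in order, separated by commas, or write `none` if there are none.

i → match
ii → no match
iii → no match
iv → match
v → no match
vi → match

i, iv, vi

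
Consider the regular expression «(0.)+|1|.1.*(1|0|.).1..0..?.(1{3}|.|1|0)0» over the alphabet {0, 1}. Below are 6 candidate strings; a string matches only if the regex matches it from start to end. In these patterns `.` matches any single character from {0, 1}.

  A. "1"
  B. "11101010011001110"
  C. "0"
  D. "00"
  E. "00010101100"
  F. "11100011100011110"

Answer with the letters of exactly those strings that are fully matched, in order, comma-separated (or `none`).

A → match
B → match
C → no match
D → match
E → no match
F → match

A, B, D, F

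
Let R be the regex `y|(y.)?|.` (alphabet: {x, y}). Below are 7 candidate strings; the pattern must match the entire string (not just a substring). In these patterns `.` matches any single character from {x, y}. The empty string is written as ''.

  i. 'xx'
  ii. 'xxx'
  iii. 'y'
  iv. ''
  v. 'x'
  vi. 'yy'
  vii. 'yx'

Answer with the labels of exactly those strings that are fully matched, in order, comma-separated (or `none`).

i → no match
ii → no match
iii → match
iv → match
v → match
vi → match
vii → match

iii, iv, v, vi, vii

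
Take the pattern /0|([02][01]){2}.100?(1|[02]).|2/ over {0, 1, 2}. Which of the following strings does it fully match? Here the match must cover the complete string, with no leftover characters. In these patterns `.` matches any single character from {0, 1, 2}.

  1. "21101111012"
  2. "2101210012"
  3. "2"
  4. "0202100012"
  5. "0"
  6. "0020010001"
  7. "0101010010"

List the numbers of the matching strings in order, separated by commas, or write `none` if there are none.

2, 3, 5, 6, 7

1 → no match
2 → match
3 → match
4 → no match
5 → match
6 → match
7 → match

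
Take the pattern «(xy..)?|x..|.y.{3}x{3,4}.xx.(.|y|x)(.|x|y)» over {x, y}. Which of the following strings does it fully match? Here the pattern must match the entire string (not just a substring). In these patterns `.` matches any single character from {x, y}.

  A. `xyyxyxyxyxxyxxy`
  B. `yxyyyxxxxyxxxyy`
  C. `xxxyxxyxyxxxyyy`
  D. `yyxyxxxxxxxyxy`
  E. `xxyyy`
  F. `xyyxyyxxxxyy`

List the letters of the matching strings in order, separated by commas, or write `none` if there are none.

A → no match
B → no match
C → no match
D → match
E → no match
F → no match

D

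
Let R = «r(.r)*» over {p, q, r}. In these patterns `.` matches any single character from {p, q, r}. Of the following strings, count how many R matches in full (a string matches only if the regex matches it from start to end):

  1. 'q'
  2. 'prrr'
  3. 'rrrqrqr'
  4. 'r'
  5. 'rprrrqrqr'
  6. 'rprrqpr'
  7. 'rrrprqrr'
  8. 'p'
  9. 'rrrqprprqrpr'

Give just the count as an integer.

1. 'q' → no match — must start with 'r'
2. 'prrr' → no match — must start with 'r'
3. 'rrrqrqr' → match
4. 'r' → match
5. 'rprrrqrqr' → match
6. 'rprrqpr' → no match
7. 'rrrprqrr' → no match
8. 'p' → no match — must start with 'r'
9. 'rrrqprprqrpr' → no match
Total matched: 3

3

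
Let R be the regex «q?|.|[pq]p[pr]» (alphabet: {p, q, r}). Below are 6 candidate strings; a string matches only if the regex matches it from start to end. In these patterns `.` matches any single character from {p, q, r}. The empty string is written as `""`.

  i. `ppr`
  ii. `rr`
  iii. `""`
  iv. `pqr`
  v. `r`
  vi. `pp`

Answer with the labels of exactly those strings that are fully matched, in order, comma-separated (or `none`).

i, iii, v

i → match
ii → no match
iii → match
iv → no match
v → match
vi → no match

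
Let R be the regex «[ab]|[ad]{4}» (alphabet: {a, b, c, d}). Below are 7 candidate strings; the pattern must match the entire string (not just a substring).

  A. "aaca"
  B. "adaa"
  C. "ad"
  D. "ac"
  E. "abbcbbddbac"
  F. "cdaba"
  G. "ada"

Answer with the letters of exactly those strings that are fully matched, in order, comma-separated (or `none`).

B

A → no match
B → match
C → no match
D → no match
E → no match
F → no match
G → no match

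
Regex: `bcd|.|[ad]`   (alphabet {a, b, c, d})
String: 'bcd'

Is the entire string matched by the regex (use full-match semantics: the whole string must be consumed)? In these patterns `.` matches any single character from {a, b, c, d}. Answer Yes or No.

Yes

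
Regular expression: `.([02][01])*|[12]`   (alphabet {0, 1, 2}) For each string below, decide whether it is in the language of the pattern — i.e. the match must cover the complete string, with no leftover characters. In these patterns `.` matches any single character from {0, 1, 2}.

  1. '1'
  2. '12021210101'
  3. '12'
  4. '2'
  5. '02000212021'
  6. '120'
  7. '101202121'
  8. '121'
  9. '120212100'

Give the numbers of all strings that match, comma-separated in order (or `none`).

1 → match
2 → match
3 → no match
4 → match
5 → match
6 → match
7 → match
8 → match
9 → match

1, 2, 4, 5, 6, 7, 8, 9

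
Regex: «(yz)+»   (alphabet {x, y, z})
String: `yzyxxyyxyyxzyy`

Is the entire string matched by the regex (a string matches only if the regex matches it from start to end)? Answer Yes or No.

No

Every match must end with `yz`, but `yzyxxyyxyyxzyy` does not.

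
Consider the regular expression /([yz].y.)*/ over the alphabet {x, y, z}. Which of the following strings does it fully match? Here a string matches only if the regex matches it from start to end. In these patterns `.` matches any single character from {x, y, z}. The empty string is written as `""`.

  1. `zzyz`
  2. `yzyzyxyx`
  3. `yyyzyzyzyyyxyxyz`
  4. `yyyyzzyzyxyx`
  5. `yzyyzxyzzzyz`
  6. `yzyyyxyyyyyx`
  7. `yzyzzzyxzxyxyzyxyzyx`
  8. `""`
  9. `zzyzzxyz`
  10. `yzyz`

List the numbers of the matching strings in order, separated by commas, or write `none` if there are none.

1 → match
2 → match
3 → match
4 → match
5 → match
6 → match
7 → match
8 → match
9 → match
10 → match

1, 2, 3, 4, 5, 6, 7, 8, 9, 10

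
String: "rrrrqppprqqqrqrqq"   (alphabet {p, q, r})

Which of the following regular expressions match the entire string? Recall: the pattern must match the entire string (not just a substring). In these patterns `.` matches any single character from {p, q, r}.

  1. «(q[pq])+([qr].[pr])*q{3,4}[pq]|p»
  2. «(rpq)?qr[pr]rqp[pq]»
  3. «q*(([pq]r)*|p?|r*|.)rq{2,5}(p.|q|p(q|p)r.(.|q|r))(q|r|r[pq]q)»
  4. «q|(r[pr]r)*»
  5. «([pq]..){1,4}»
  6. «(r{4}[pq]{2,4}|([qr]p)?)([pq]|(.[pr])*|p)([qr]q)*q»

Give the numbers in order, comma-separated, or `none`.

6

1 → no match
2 → no match
3 → no match
4 → no match
5 → no match
6 → match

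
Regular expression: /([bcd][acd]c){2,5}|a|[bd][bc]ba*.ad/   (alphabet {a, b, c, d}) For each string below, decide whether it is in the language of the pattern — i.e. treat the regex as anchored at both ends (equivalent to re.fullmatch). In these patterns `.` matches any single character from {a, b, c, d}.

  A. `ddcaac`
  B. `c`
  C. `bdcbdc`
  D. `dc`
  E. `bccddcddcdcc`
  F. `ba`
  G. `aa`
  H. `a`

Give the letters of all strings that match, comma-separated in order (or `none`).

C, E, H

A → no match
B → no match
C → match
D → no match
E → match
F → no match
G → no match
H → match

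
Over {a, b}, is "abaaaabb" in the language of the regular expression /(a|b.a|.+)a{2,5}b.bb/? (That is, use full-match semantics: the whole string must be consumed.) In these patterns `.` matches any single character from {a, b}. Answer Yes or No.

No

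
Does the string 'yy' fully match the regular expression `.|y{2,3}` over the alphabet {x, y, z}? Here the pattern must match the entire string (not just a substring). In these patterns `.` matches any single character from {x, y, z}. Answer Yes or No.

Yes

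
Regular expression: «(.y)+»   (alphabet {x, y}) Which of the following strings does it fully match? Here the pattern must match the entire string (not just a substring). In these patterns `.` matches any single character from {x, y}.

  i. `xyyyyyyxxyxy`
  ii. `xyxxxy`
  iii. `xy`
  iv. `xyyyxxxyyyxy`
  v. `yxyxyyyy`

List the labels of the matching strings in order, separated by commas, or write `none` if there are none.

iii

i → no match
ii → no match
iii → match
iv → no match
v → no match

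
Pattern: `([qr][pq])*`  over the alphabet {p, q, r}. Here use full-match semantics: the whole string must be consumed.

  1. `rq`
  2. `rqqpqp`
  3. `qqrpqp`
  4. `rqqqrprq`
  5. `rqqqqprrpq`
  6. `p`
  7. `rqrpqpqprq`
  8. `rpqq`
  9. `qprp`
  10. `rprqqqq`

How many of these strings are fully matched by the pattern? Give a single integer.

1. `rq` → match
2. `rqqpqp` → match
3. `qqrpqp` → match
4. `rqqqrprq` → match
5. `rqqqqprrpq` → no match
6. `p` → no match
7. `rqrpqpqprq` → match
8. `rpqq` → match
9. `qprp` → match
10. `rprqqqq` → no match
Total matched: 7

7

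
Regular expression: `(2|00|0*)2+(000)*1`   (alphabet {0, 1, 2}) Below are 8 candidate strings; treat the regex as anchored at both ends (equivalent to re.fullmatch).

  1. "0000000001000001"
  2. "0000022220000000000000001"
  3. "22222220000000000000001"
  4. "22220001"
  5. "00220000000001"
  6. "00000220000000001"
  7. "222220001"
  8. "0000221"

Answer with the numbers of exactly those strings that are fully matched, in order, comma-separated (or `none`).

1 → no match
2 → match
3 → match
4 → match
5 → match
6 → match
7 → match
8 → match

2, 3, 4, 5, 6, 7, 8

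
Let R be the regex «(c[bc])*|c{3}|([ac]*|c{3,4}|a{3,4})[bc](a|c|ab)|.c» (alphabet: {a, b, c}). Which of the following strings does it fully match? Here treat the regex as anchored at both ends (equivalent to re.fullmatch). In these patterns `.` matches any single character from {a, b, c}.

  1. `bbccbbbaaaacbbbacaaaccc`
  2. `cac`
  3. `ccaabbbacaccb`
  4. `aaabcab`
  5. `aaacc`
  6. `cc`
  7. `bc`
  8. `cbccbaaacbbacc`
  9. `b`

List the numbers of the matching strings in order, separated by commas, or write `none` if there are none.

5, 6, 7

1 → no match
2 → no match
3 → no match
4 → no match
5 → match
6 → match
7 → match
8 → no match
9 → no match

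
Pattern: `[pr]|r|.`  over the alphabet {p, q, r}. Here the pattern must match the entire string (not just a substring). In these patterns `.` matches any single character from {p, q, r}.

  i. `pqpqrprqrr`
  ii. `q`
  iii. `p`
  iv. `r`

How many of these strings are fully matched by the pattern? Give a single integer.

i. `pqpqrprqrr` → no match
ii. `q` → match
iii. `p` → match
iv. `r` → match
Total matched: 3

3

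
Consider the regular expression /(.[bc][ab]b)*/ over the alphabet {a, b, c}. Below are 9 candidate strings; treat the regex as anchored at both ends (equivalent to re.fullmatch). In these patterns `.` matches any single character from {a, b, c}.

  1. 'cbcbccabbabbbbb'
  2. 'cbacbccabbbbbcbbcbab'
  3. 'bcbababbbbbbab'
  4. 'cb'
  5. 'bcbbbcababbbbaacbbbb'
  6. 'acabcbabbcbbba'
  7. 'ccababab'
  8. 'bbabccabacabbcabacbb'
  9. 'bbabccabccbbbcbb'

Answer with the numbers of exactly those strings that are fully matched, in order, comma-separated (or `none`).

1 → no match
2 → no match
3 → no match
4. 'cb' → no match
5 → no match
6 → no match
7. 'ccababab' → match
8 → match
9 → match

7, 8, 9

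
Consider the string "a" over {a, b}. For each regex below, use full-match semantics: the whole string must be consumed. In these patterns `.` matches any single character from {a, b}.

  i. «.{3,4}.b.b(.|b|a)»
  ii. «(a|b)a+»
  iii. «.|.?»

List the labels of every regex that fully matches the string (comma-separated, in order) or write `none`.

i → no match
ii → no match
iii → match

iii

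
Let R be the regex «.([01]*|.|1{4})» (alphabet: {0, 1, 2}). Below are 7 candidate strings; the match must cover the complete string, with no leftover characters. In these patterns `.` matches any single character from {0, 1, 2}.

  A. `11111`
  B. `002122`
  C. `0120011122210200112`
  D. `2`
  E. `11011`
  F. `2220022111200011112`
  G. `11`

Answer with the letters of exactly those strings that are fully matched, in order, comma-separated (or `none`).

A, D, E, G

A → match
B → no match
C → no match
D → match
E → match
F → no match
G → match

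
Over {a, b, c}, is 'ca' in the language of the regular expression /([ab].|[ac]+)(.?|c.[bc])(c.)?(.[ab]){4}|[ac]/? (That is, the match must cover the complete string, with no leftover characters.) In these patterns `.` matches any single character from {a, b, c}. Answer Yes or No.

No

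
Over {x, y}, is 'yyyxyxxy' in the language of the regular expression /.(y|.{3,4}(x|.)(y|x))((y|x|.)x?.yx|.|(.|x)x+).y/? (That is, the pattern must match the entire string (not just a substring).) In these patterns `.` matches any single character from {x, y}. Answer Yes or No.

Yes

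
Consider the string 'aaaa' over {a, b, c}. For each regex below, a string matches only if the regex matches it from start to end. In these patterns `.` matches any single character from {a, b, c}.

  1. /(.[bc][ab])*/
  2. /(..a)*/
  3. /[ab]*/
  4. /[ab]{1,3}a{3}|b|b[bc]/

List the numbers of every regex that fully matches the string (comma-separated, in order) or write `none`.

3, 4

1 → no match
2 → no match
3 → match
4 → match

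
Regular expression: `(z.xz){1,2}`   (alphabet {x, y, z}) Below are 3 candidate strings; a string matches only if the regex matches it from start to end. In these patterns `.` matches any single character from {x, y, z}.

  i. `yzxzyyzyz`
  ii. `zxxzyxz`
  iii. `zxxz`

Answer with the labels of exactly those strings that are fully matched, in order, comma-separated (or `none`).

iii

i → no match — must start with `z`
ii → no match
iii → match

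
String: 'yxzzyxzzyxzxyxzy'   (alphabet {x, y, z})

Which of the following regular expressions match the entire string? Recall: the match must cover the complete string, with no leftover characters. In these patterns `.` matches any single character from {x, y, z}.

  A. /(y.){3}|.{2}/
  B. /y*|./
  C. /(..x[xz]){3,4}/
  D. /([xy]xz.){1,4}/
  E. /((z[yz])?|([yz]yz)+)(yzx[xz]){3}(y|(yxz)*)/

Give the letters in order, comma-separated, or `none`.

A → no match
B → no match
C → no match
D → match
E → no match

D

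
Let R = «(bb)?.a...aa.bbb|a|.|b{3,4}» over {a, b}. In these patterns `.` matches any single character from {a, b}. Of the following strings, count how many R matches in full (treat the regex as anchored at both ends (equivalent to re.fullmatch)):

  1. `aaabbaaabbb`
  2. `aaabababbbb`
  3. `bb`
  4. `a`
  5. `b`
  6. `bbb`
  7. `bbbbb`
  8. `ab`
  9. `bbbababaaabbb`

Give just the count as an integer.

5

1 → match
2 → no match
3 → no match
4 → match
5 → match
6 → match
7 → no match
8 → no match
9 → match
Total matched: 5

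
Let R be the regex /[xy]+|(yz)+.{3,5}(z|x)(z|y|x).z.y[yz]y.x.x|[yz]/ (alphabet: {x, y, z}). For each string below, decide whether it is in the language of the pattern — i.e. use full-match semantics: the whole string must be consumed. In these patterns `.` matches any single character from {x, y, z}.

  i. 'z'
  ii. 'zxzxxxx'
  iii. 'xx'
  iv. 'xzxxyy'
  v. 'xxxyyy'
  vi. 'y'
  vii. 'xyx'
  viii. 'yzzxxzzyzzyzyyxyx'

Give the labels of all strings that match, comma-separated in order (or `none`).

i → match
ii → no match
iii → match
iv → no match
v → match
vi → match
vii → match
viii → match

i, iii, v, vi, vii, viii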